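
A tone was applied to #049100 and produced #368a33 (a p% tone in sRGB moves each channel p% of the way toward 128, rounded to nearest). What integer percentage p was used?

40%

#049100 is rgb(4, 145, 0); #368a33 is rgb(54, 138, 51).
On the B channel (widest range): 51 ≈ 0 + (p/100)(128 − 0), so p ≈ 100×(51 − 0)/(128 − 0) = 5100/128 = 39.84.
p = 40 reproduces all three channels after rounding.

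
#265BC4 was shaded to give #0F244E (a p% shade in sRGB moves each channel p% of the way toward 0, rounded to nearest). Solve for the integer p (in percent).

60%

#265BC4 is rgb(38, 91, 196); #0F244E is rgb(15, 36, 78).
On the B channel (widest range): 78 ≈ 196 + (p/100)(0 − 196), so p ≈ 100×(78 − 196)/(0 − 196) = -11800/-196 = 60.20.
p = 60 reproduces all three channels after rounding.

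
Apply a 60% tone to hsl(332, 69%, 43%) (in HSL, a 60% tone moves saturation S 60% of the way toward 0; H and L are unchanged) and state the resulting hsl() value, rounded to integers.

S moves 60% from 69 toward 0: 69 − 41.4 = 27.6 → 28.
H and L are unchanged.

hsl(332, 28%, 43%)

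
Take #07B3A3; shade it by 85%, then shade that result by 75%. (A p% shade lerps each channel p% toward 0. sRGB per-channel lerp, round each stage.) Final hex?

#000706

#07B3A3 is rgb(7, 179, 163).
Lerp each channel 85% toward 0:
  R: 7 − 5.95 = 1.05 → 1
  G: 179 − 152.15 = 26.85 → 27
  B: 163 + 0.85×(0−163) = 163 − 138.55 = 24.45 → 24
After the shade: rgb(1, 27, 24) = #011B18.
Per channel, c → c + 0.75(0 − c):
  R: 1 − 0.75 = 0.25 → 0
  G: 27 + 0.75×(0−27) = 27 − 20.25 = 6.75 → 7
  B: 24 + 0.75×(0−24) = 24 − 18 = 6 → 6
rgb(0, 7, 6) = #000706.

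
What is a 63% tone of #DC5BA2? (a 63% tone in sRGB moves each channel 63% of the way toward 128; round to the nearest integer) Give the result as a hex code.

#DC5BA2 is rgb(220, 91, 162).
Per channel, c → c + 0.63(128 − c):
  R: 220 + 0.63×(128−220) = 220 − 57.96 = 162.04 → 162
  G: 91 + 0.63×(128−91) = 91 + 23.31 = 114.31 → 114
  B: 162 − 21.42 = 140.58 → 141
rgb(162, 114, 141) = #A2728D.

#A2728D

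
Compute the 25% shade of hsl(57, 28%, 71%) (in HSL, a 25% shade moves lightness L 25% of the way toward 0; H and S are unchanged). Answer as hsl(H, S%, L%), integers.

L moves 25% from 71 toward 0: 71 − 17.75 = 53.25 → 53.
H and S are unchanged.

hsl(57, 28%, 53%)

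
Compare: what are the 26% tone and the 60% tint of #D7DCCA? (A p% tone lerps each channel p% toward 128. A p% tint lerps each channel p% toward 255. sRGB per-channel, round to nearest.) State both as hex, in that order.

#D7DCCA is rgb(215, 220, 202).
26% tone:
  R: 215 + 0.26×(128−215) = 215 − 22.62 = 192.38 → 192
  G: 220 + 0.26×(128−220) = 220 − 23.92 = 196.08 → 196
  B: 202 + 0.26×(128−202) = 202 − 19.24 = 182.76 → 183
  → #C0C4B7
60% tint:
  R: 215 + 0.6×(255−215) = 215 + 24 = 239 → 239
  G: 220 + 21 = 241 → 241
  B: 202 + 0.6×(255−202) = 202 + 31.8 = 233.8 → 234
  → #EFF1EA

#C0C4B7, #EFF1EA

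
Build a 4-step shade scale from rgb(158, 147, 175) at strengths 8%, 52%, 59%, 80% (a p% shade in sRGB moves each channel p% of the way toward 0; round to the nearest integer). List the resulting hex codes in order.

#9187a1, #4c4754, #413c48, #201d23

8%: (158 − 12.64 = 145.36→145, 147 − 11.76 = 135.24→135, 175 − 14 = 161→161) → #9187a1
52%: (158 − 82.16 = 75.84→76, 147 − 76.44 = 70.56→71, 175 − 91 = 84→84) → #4c4754
59%: (158 − 93.22 = 64.78→65, 147 − 86.73 = 60.27→60, 175 − 103.25 = 71.75→72) → #413c48
80%: (158 − 126.4 = 31.6→32, 147 − 117.6 = 29.4→29, 175 − 140 = 35→35) → #201d23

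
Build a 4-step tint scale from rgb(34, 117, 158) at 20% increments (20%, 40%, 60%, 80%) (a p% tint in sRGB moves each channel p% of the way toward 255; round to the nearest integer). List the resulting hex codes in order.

20%: (34 + 44.2 = 78.2→78, 117 + 27.6 = 144.6→145, 158 + 19.4 = 177.4→177) → #4E91B1
40%: (34 + 88.4 = 122.4→122, 117 + 55.2 = 172.2→172, 158 + 38.8 = 196.8→197) → #7AACC5
60%: (34 + 132.6 = 166.6→167, 117 + 82.8 = 199.8→200, 158 + 58.2 = 216.2→216) → #A7C8D8
80%: (34 + 176.8 = 210.8→211, 117 + 110.4 = 227.4→227, 158 + 77.6 = 235.6→236) → #D3E3EC

#4E91B1, #7AACC5, #A7C8D8, #D3E3EC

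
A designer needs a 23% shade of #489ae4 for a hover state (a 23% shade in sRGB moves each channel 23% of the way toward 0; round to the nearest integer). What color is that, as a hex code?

#489ae4 is rgb(72, 154, 228).
Per channel, c → c + 0.23(0 − c):
  R: 72 + 0.23×(0−72) = 72 − 16.56 = 55.44 → 55
  G: 154 + 0.23×(0−154) = 154 − 35.42 = 118.58 → 119
  B: 228 − 52.44 = 175.56 → 176
rgb(55, 119, 176) = #3777b0.

#3777b0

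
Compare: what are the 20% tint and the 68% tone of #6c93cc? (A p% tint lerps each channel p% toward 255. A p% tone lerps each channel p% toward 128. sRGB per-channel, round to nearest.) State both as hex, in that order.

#6c93cc is rgb(108, 147, 204).
20% tint:
  R: 108 + 0.2×(255−108) = 108 + 29.4 = 137.4 → 137
  G: 147 + 0.2×(255−147) = 147 + 21.6 = 168.6 → 169
  B: 204 + 10.2 = 214.2 → 214
  → #89a9d6
68% tone:
  R: 108 + 0.68×(128−108) = 108 + 13.6 = 121.6 → 122
  G: 147 − 12.92 = 134.08 → 134
  B: 204 + 0.68×(128−204) = 204 − 51.68 = 152.32 → 152
  → #7a8698

#89a9d6, #7a8698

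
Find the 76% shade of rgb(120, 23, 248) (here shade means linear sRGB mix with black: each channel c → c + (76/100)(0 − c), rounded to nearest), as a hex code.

Lerp each channel 76% toward 0:
  R: 120 − 91.2 = 28.8 → 29
  G: 23 − 17.48 = 5.52 → 6
  B: 248 + 0.76×(0−248) = 248 − 188.48 = 59.52 → 60
rgb(29, 6, 60) = #1D063C.

#1D063C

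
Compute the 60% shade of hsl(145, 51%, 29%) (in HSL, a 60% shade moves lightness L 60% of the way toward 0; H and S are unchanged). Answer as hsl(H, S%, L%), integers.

L moves 60% from 29 toward 0: 29 − 17.4 = 11.6 → 12.
H and S are unchanged.

hsl(145, 51%, 12%)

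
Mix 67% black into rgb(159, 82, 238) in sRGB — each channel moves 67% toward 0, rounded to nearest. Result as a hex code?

Per channel, c → c + 0.67(0 − c):
  R: 159 + 0.67×(0−159) = 159 − 106.53 = 52.47 → 52
  G: 82 − 54.94 = 27.06 → 27
  B: 238 + 0.67×(0−238) = 238 − 159.46 = 78.54 → 79
rgb(52, 27, 79) = #341B4F.

#341B4F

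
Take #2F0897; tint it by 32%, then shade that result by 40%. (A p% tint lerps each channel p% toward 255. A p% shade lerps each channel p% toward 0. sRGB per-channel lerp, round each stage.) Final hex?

#2F0897 is rgb(47, 8, 151).
A 32% tint moves each channel 32% toward 255:
  R: 47 + 0.32×(255−47) = 47 + 66.56 = 113.56 → 114
  G: 8 + 0.32×(255−8) = 8 + 79.04 = 87.04 → 87
  B: 151 + 0.32×(255−151) = 151 + 33.28 = 184.28 → 184
After the tint: rgb(114, 87, 184) = #7257B8.
A 40% shade moves each channel 40% toward 0:
  R: 114 + 0.4×(0−114) = 114 − 45.6 = 68.4 → 68
  G: 87 + 0.4×(0−87) = 87 − 34.8 = 52.2 → 52
  B: 184 + 0.4×(0−184) = 184 − 73.6 = 110.4 → 110
rgb(68, 52, 110) = #44346E.

#44346E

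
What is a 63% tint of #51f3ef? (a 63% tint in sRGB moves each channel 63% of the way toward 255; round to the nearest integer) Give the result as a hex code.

#51f3ef is rgb(81, 243, 239).
Lerp each channel 63% toward 255:
  R: 81 + 0.63×(255−81) = 81 + 109.62 = 190.62 → 191
  G: 243 + 0.63×(255−243) = 243 + 7.56 = 250.56 → 251
  B: 239 + 0.63×(255−239) = 239 + 10.08 = 249.08 → 249
rgb(191, 251, 249) = #bffbf9.

#bffbf9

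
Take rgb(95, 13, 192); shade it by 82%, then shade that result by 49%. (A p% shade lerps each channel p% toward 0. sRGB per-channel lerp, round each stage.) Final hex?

An 82% shade moves each channel 82% toward 0:
  R: 95 + 0.82×(0−95) = 95 − 77.9 = 17.1 → 17
  G: 13 − 10.66 = 2.34 → 2
  B: 192 − 157.44 = 34.56 → 35
After the shade: rgb(17, 2, 35) = #110223.
A 49% shade moves each channel 49% toward 0:
  R: 17 + 0.49×(0−17) = 17 − 8.33 = 8.67 → 9
  G: 2 + 0.49×(0−2) = 2 − 0.98 = 1.02 → 1
  B: 35 + 0.49×(0−35) = 35 − 17.15 = 17.85 → 18
rgb(9, 1, 18) = #090112.

#090112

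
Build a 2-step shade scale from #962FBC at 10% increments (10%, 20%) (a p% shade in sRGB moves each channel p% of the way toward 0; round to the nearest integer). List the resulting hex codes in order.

#872AA9, #782696

#962FBC is rgb(150, 47, 188).
10%: (150 − 15 = 135→135, 47 − 4.7 = 42.3→42, 188 − 18.8 = 169.2→169) → #872AA9
20%: (150 − 30 = 120→120, 47 − 9.4 = 37.6→38, 188 − 37.6 = 150.4→150) → #782696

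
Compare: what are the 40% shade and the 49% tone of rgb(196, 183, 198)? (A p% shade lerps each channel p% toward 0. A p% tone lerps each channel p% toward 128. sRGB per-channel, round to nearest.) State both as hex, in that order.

40% shade:
  R: 196 + 0.4×(0−196) = 196 − 78.4 = 117.6 → 118
  G: 183 + 0.4×(0−183) = 183 − 73.2 = 109.8 → 110
  B: 198 − 79.2 = 118.8 → 119
  → #766E77
49% tone:
  R: 196 + 0.49×(128−196) = 196 − 33.32 = 162.68 → 163
  G: 183 + 0.49×(128−183) = 183 − 26.95 = 156.05 → 156
  B: 198 + 0.49×(128−198) = 198 − 34.3 = 163.7 → 164
  → #A39CA4

#766E77, #A39CA4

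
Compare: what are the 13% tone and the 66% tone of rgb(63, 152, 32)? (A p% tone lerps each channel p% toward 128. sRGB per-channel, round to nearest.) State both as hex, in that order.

13% tone:
  R: 63 + 0.13×(128−63) = 63 + 8.45 = 71.45 → 71
  G: 152 + 0.13×(128−152) = 152 − 3.12 = 148.88 → 149
  B: 32 + 12.48 = 44.48 → 44
  → #47952C
66% tone:
  R: 63 + 0.66×(128−63) = 63 + 42.9 = 105.9 → 106
  G: 152 − 15.84 = 136.16 → 136
  B: 32 + 63.36 = 95.36 → 95
  → #6A885F

#47952C, #6A885F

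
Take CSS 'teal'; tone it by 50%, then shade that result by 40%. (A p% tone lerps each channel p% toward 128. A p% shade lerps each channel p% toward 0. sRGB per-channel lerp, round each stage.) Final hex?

CSS teal is rgb(0, 128, 128).
A 50% tone moves each channel 50% toward 128:
  R: 0 + 64 = 64 → 64
  G: 128 + 0 = 128 → 128
  B: 128 + 0.5×(128−128) = 128 + 0 = 128 → 128
After the tone: rgb(64, 128, 128) = #408080.
Per channel, c → c + 0.4(0 − c):
  R: 64 − 25.6 = 38.4 → 38
  G: 128 − 51.2 = 76.8 → 77
  B: 128 + 0.4×(0−128) = 128 − 51.2 = 76.8 → 77
rgb(38, 77, 77) = #264d4d.

#264d4d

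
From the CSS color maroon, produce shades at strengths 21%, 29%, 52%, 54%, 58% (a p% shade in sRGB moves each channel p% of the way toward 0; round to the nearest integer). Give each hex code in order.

CSS maroon is rgb(128, 0, 0).
21%: (128 − 26.88 = 101.12→101, 0→0, 0→0) → #650000
29%: (128 − 37.12 = 90.88→91, 0→0, 0→0) → #5B0000
52%: (128 − 66.56 = 61.44→61, 0→0, 0→0) → #3D0000
54%: (128 − 69.12 = 58.88→59, 0→0, 0→0) → #3B0000
58%: (128 − 74.24 = 53.76→54, 0→0, 0→0) → #360000

#650000, #5B0000, #3D0000, #3B0000, #360000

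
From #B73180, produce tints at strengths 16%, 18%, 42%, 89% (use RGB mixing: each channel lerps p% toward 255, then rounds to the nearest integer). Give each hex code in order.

#B73180 is rgb(183, 49, 128).
16%: (183 + 11.52 = 194.52→195, 49 + 32.96 = 81.96→82, 128 + 20.32 = 148.32→148) → #C35294
18%: (183 + 12.96 = 195.96→196, 49 + 37.08 = 86.08→86, 128 + 22.86 = 150.86→151) → #C45697
42%: (183 + 30.24 = 213.24→213, 49 + 86.52 = 135.52→136, 128 + 53.34 = 181.34→181) → #D588B5
89%: (183 + 64.08 = 247.08→247, 49 + 183.34 = 232.34→232, 128 + 113.03 = 241.03→241) → #F7E8F1

#C35294, #C45697, #D588B5, #F7E8F1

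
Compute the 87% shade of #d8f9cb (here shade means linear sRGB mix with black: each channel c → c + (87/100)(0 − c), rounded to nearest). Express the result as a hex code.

#1c201a

#d8f9cb is rgb(216, 249, 203).
Per channel, c → c + 0.87(0 − c):
  R: 216 − 187.92 = 28.08 → 28
  G: 249 − 216.63 = 32.37 → 32
  B: 203 − 176.61 = 26.39 → 26
rgb(28, 32, 26) = #1c201a.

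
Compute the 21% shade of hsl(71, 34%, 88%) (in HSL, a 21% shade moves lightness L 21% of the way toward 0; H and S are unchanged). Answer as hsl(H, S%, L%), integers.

L moves 21% from 88 toward 0: 88 − 18.48 = 69.52 → 70.
H and S are unchanged.

hsl(71, 34%, 70%)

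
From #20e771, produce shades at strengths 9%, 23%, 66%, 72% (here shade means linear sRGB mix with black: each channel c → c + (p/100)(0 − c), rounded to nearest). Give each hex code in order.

#20e771 is rgb(32, 231, 113).
9%: (32 − 2.88 = 29.12→29, 231 − 20.79 = 210.21→210, 113 − 10.17 = 102.83→103) → #1dd267
23%: (32 − 7.36 = 24.64→25, 231 − 53.13 = 177.87→178, 113 − 25.99 = 87.01→87) → #19b257
66%: (32 − 21.12 = 10.88→11, 231 − 152.46 = 78.54→79, 113 − 74.58 = 38.42→38) → #0b4f26
72%: (32 − 23.04 = 8.96→9, 231 − 166.32 = 64.68→65, 113 − 81.36 = 31.64→32) → #094120

#1dd267, #19b257, #0b4f26, #094120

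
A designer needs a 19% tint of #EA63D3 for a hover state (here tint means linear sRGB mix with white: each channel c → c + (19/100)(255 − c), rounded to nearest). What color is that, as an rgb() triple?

#EA63D3 is rgb(234, 99, 211).
A 19% tint moves each channel 19% toward 255:
  R: 234 + 3.99 = 237.99 → 238
  G: 99 + 29.64 = 128.64 → 129
  B: 211 + 8.36 = 219.36 → 219

rgb(238, 129, 219)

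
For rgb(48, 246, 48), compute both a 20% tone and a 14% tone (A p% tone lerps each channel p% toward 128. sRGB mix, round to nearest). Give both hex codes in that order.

#40DE40, #3BE53B

20% tone:
  R: 48 + 0.2×(128−48) = 48 + 16 = 64 → 64
  G: 246 + 0.2×(128−246) = 246 − 23.6 = 222.4 → 222
  B: 48 + 16 = 64 → 64
  → #40DE40
14% tone:
  R: 48 + 0.14×(128−48) = 48 + 11.2 = 59.2 → 59
  G: 246 + 0.14×(128−246) = 246 − 16.52 = 229.48 → 229
  B: 48 + 0.14×(128−48) = 48 + 11.2 = 59.2 → 59
  → #3BE53B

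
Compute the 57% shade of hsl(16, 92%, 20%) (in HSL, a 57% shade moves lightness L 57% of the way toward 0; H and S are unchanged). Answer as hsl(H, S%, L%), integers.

L moves 57% from 20 toward 0: 20 − 11.4 = 8.6 → 9.
H and S are unchanged.

hsl(16, 92%, 9%)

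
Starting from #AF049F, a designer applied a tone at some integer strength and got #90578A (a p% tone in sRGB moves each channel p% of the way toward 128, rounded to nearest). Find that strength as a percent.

67%

#AF049F is rgb(175, 4, 159); #90578A is rgb(144, 87, 138).
On the G channel (widest range): 87 ≈ 4 + (p/100)(128 − 4), so p ≈ 100×(87 − 4)/(128 − 4) = 8300/124 = 66.94.
p = 67 reproduces all three channels after rounding.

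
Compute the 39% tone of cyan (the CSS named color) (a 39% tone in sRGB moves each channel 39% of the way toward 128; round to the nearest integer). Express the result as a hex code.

#32cdcd

CSS cyan is rgb(0, 255, 255).
A 39% tone moves each channel 39% toward 128:
  R: 0 + 0.39×(128−0) = 0 + 49.92 = 49.92 → 50
  G: 255 − 49.53 = 205.47 → 205
  B: 255 − 49.53 = 205.47 → 205
rgb(50, 205, 205) = #32cdcd.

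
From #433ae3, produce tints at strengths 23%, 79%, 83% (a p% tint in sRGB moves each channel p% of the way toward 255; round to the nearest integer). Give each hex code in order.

#433ae3 is rgb(67, 58, 227).
23%: (67 + 43.24 = 110.24→110, 58 + 45.31 = 103.31→103, 227 + 6.44 = 233.44→233) → #6e67e9
79%: (67 + 148.52 = 215.52→216, 58 + 155.63 = 213.63→214, 227 + 22.12 = 249.12→249) → #d8d6f9
83%: (67 + 156.04 = 223.04→223, 58 + 163.51 = 221.51→222, 227 + 23.24 = 250.24→250) → #dfdefa

#6e67e9, #d8d6f9, #dfdefa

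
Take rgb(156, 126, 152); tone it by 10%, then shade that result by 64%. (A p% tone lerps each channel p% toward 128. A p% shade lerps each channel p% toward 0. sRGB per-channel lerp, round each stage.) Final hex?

#372D36

Lerp each channel 10% toward 128:
  R: 156 + 0.1×(128−156) = 156 − 2.8 = 153.2 → 153
  G: 126 + 0.2 = 126.2 → 126
  B: 152 − 2.4 = 149.6 → 150
After the tone: rgb(153, 126, 150) = #997E96.
A 64% shade moves each channel 64% toward 0:
  R: 153 + 0.64×(0−153) = 153 − 97.92 = 55.08 → 55
  G: 126 + 0.64×(0−126) = 126 − 80.64 = 45.36 → 45
  B: 150 − 96 = 54 → 54
rgb(55, 45, 54) = #372D36.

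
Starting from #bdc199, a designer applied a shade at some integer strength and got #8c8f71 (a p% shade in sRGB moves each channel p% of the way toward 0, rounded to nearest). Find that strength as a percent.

26%

#bdc199 is rgb(189, 193, 153); #8c8f71 is rgb(140, 143, 113).
On the G channel (widest range): 143 ≈ 193 + (p/100)(0 − 193), so p ≈ 100×(143 − 193)/(0 − 193) = -5000/-193 = 25.91.
p = 26 reproduces all three channels after rounding.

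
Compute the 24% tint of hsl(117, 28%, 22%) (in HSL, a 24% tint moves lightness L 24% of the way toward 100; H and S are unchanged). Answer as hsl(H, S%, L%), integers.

L moves 24% from 22 toward 100: 22 + 18.72 = 40.72 → 41.
H and S are unchanged.

hsl(117, 28%, 41%)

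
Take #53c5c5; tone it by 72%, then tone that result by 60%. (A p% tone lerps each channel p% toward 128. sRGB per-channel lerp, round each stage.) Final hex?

#7b8888

#53c5c5 is rgb(83, 197, 197).
A 72% tone moves each channel 72% toward 128:
  R: 83 + 32.4 = 115.4 → 115
  G: 197 − 49.68 = 147.32 → 147
  B: 197 + 0.72×(128−197) = 197 − 49.68 = 147.32 → 147
After the tone: rgb(115, 147, 147) = #739393.
Lerp each channel 60% toward 128:
  R: 115 + 7.8 = 122.8 → 123
  G: 147 + 0.6×(128−147) = 147 − 11.4 = 135.6 → 136
  B: 147 + 0.6×(128−147) = 147 − 11.4 = 135.6 → 136
rgb(123, 136, 136) = #7b8888.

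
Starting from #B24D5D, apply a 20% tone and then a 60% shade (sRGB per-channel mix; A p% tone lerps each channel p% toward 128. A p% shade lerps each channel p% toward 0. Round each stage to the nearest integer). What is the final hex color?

#B24D5D is rgb(178, 77, 93).
Per channel, c → c + 0.2(128 − c):
  R: 178 + 0.2×(128−178) = 178 − 10 = 168 → 168
  G: 77 + 0.2×(128−77) = 77 + 10.2 = 87.2 → 87
  B: 93 + 7 = 100 → 100
After the tone: rgb(168, 87, 100) = #A85764.
A 60% shade moves each channel 60% toward 0:
  R: 168 − 100.8 = 67.2 → 67
  G: 87 − 52.2 = 34.8 → 35
  B: 100 + 0.6×(0−100) = 100 − 60 = 40 → 40
rgb(67, 35, 40) = #432328.

#432328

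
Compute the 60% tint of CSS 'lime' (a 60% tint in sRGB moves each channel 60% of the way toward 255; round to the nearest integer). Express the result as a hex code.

CSS lime is rgb(0, 255, 0).
Lerp each channel 60% toward 255:
  R: 0 + 0.6×(255−0) = 0 + 153 = 153 → 153
  G: 255 + 0 = 255 → 255
  B: 0 + 0.6×(255−0) = 0 + 153 = 153 → 153
rgb(153, 255, 153) = #99FF99.

#99FF99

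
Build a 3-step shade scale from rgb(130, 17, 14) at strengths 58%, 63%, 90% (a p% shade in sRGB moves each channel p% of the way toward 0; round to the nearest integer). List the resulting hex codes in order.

58%: (130 − 75.4 = 54.6→55, 17 − 9.86 = 7.14→7, 14 − 8.12 = 5.88→6) → #370706
63%: (130 − 81.9 = 48.1→48, 17 − 10.71 = 6.29→6, 14 − 8.82 = 5.18→5) → #300605
90%: (130 − 117 = 13→13, 17 − 15.3 = 1.7→2, 14 − 12.6 = 1.4→1) → #0D0201

#370706, #300605, #0D0201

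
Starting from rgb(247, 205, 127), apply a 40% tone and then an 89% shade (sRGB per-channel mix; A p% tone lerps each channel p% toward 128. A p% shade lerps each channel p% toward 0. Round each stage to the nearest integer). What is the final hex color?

Lerp each channel 40% toward 128:
  R: 247 + 0.4×(128−247) = 247 − 47.6 = 199.4 → 199
  G: 205 − 30.8 = 174.2 → 174
  B: 127 + 0.4×(128−127) = 127 + 0.4 = 127.4 → 127
After the tone: rgb(199, 174, 127) = #C7AE7F.
Lerp each channel 89% toward 0:
  R: 199 − 177.11 = 21.89 → 22
  G: 174 + 0.89×(0−174) = 174 − 154.86 = 19.14 → 19
  B: 127 + 0.89×(0−127) = 127 − 113.03 = 13.97 → 14
rgb(22, 19, 14) = #16130E.

#16130E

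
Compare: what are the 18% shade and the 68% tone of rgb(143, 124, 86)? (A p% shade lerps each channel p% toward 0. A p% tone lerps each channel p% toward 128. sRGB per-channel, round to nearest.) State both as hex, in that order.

#756647, #857F73

18% shade:
  R: 143 + 0.18×(0−143) = 143 − 25.74 = 117.26 → 117
  G: 124 − 22.32 = 101.68 → 102
  B: 86 − 15.48 = 70.52 → 71
  → #756647
68% tone:
  R: 143 − 10.2 = 132.8 → 133
  G: 124 + 0.68×(128−124) = 124 + 2.72 = 126.72 → 127
  B: 86 + 0.68×(128−86) = 86 + 28.56 = 114.56 → 115
  → #857F73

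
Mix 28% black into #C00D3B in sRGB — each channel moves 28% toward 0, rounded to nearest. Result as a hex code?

#C00D3B is rgb(192, 13, 59).
A 28% shade moves each channel 28% toward 0:
  R: 192 + 0.28×(0−192) = 192 − 53.76 = 138.24 → 138
  G: 13 − 3.64 = 9.36 → 9
  B: 59 + 0.28×(0−59) = 59 − 16.52 = 42.48 → 42
rgb(138, 9, 42) = #8A092A.

#8A092A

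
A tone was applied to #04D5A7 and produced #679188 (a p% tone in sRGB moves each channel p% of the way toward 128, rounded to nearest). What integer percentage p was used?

#04D5A7 is rgb(4, 213, 167); #679188 is rgb(103, 145, 136).
On the R channel (widest range): 103 ≈ 4 + (p/100)(128 − 4), so p ≈ 100×(103 − 4)/(128 − 4) = 9900/124 = 79.84.
p = 80 reproduces all three channels after rounding.

80%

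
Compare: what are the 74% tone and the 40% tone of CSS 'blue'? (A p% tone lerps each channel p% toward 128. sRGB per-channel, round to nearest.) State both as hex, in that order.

CSS blue is rgb(0, 0, 255).
74% tone:
  R: 0 + 0.74×(128−0) = 0 + 94.72 = 94.72 → 95
  G: 0 + 0.74×(128−0) = 0 + 94.72 = 94.72 → 95
  B: 255 − 93.98 = 161.02 → 161
  → #5F5FA1
40% tone:
  R: 0 + 51.2 = 51.2 → 51
  G: 0 + 51.2 = 51.2 → 51
  B: 255 − 50.8 = 204.2 → 204
  → #3333CC

#5F5FA1, #3333CC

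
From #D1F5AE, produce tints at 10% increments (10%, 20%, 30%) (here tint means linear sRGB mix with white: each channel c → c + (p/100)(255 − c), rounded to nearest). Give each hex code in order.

#D1F5AE is rgb(209, 245, 174).
10%: (209 + 4.6 = 213.6→214, 245 + 1 = 246→246, 174 + 8.1 = 182.1→182) → #D6F6B6
20%: (209 + 9.2 = 218.2→218, 245 + 2 = 247→247, 174 + 16.2 = 190.2→190) → #DAF7BE
30%: (209 + 13.8 = 222.8→223, 245 + 3 = 248→248, 174 + 24.3 = 198.3→198) → #DFF8C6

#D6F6B6, #DAF7BE, #DFF8C6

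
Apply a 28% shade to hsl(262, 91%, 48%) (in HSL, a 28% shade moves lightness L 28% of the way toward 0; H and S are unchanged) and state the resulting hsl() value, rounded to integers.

hsl(262, 91%, 35%)

L moves 28% from 48 toward 0: 48 − 13.44 = 34.56 → 35.
H and S are unchanged.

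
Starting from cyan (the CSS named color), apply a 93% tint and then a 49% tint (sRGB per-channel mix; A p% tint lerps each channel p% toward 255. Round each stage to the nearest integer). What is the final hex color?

#F6FFFF

CSS cyan is rgb(0, 255, 255).
Lerp each channel 93% toward 255:
  R: 0 + 0.93×(255−0) = 0 + 237.15 = 237.15 → 237
  G: 255 + 0.93×(255−255) = 255 + 0 = 255 → 255
  B: 255 + 0.93×(255−255) = 255 + 0 = 255 → 255
After the tint: rgb(237, 255, 255) = #EDFFFF.
Lerp each channel 49% toward 255:
  R: 237 + 8.82 = 245.82 → 246
  G: 255 + 0 = 255 → 255
  B: 255 + 0.49×(255−255) = 255 + 0 = 255 → 255
rgb(246, 255, 255) = #F6FFFF.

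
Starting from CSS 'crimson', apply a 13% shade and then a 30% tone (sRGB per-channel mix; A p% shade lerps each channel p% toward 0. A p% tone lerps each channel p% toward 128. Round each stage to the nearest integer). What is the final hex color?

#AC324B

CSS crimson is rgb(220, 20, 60).
A 13% shade moves each channel 13% toward 0:
  R: 220 + 0.13×(0−220) = 220 − 28.6 = 191.4 → 191
  G: 20 + 0.13×(0−20) = 20 − 2.6 = 17.4 → 17
  B: 60 + 0.13×(0−60) = 60 − 7.8 = 52.2 → 52
After the shade: rgb(191, 17, 52) = #BF1134.
Lerp each channel 30% toward 128:
  R: 191 + 0.3×(128−191) = 191 − 18.9 = 172.1 → 172
  G: 17 + 33.3 = 50.3 → 50
  B: 52 + 0.3×(128−52) = 52 + 22.8 = 74.8 → 75
rgb(172, 50, 75) = #AC324B.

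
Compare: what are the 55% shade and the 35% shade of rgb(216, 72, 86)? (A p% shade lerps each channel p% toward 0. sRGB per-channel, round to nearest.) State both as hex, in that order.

55% shade:
  R: 216 − 118.8 = 97.2 → 97
  G: 72 + 0.55×(0−72) = 72 − 39.6 = 32.4 → 32
  B: 86 − 47.3 = 38.7 → 39
  → #612027
35% shade:
  R: 216 + 0.35×(0−216) = 216 − 75.6 = 140.4 → 140
  G: 72 + 0.35×(0−72) = 72 − 25.2 = 46.8 → 47
  B: 86 + 0.35×(0−86) = 86 − 30.1 = 55.9 → 56
  → #8C2F38

#612027, #8C2F38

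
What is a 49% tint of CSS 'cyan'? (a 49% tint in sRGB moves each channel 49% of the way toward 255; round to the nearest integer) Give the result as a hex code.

CSS cyan is rgb(0, 255, 255).
A 49% tint moves each channel 49% toward 255:
  R: 0 + 0.49×(255−0) = 0 + 124.95 = 124.95 → 125
  G: 255 + 0.49×(255−255) = 255 + 0 = 255 → 255
  B: 255 + 0.49×(255−255) = 255 + 0 = 255 → 255
rgb(125, 255, 255) = #7DFFFF.

#7DFFFF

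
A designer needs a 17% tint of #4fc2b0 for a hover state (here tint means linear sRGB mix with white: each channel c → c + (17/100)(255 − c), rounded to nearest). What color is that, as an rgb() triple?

#4fc2b0 is rgb(79, 194, 176).
A 17% tint moves each channel 17% toward 255:
  R: 79 + 29.92 = 108.92 → 109
  G: 194 + 10.37 = 204.37 → 204
  B: 176 + 13.43 = 189.43 → 189

rgb(109, 204, 189)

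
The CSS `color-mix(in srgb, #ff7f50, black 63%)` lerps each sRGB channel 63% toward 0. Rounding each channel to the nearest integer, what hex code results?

#5e2f1e

#ff7f50 is rgb(255, 127, 80).
A 63% shade moves each channel 63% toward 0:
  R: 255 + 0.63×(0−255) = 255 − 160.65 = 94.35 → 94
  G: 127 + 0.63×(0−127) = 127 − 80.01 = 46.99 → 47
  B: 80 + 0.63×(0−80) = 80 − 50.4 = 29.6 → 30
rgb(94, 47, 30) = #5e2f1e.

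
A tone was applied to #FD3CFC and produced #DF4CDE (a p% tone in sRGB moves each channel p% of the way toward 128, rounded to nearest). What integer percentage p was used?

24%

#FD3CFC is rgb(253, 60, 252); #DF4CDE is rgb(223, 76, 222).
On the R channel (widest range): 223 ≈ 253 + (p/100)(128 − 253), so p ≈ 100×(223 − 253)/(128 − 253) = -3000/-125 = 24.00.
p = 24 reproduces all three channels after rounding.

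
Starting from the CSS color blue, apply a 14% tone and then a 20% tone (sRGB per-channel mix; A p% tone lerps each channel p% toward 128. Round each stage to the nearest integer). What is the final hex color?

#2828d7

CSS blue is rgb(0, 0, 255).
A 14% tone moves each channel 14% toward 128:
  R: 0 + 17.92 = 17.92 → 18
  G: 0 + 17.92 = 17.92 → 18
  B: 255 + 0.14×(128−255) = 255 − 17.78 = 237.22 → 237
After the tone: rgb(18, 18, 237) = #1212ed.
A 20% tone moves each channel 20% toward 128:
  R: 18 + 0.2×(128−18) = 18 + 22 = 40 → 40
  G: 18 + 22 = 40 → 40
  B: 237 − 21.8 = 215.2 → 215
rgb(40, 40, 215) = #2828d7.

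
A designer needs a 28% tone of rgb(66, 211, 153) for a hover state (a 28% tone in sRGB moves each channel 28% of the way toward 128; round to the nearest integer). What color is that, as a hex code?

#53BC92

Lerp each channel 28% toward 128:
  R: 66 + 17.36 = 83.36 → 83
  G: 211 − 23.24 = 187.76 → 188
  B: 153 + 0.28×(128−153) = 153 − 7 = 146 → 146
rgb(83, 188, 146) = #53BC92.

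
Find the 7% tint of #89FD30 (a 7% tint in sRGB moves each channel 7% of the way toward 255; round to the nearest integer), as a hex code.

#91FD3E

#89FD30 is rgb(137, 253, 48).
Per channel, c → c + 0.07(255 − c):
  R: 137 + 0.07×(255−137) = 137 + 8.26 = 145.26 → 145
  G: 253 + 0.14 = 253.14 → 253
  B: 48 + 14.49 = 62.49 → 62
rgb(145, 253, 62) = #91FD3E.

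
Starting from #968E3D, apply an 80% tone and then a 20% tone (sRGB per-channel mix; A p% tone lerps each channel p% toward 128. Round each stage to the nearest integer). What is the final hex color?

#968E3D is rgb(150, 142, 61).
Per channel, c → c + 0.8(128 − c):
  R: 150 + 0.8×(128−150) = 150 − 17.6 = 132.4 → 132
  G: 142 + 0.8×(128−142) = 142 − 11.2 = 130.8 → 131
  B: 61 + 0.8×(128−61) = 61 + 53.6 = 114.6 → 115
After the tone: rgb(132, 131, 115) = #848373.
Lerp each channel 20% toward 128:
  R: 132 + 0.2×(128−132) = 132 − 0.8 = 131.2 → 131
  G: 131 + 0.2×(128−131) = 131 − 0.6 = 130.4 → 130
  B: 115 + 2.6 = 117.6 → 118
rgb(131, 130, 118) = #838276.

#838276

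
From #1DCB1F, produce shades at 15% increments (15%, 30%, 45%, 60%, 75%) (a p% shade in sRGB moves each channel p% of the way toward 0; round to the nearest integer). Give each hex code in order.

#19AD1A, #148E16, #107011, #0C510C, #073308

#1DCB1F is rgb(29, 203, 31).
15%: (29 − 4.35 = 24.65→25, 203 − 30.45 = 172.55→173, 31 − 4.65 = 26.35→26) → #19AD1A
30%: (29 − 8.7 = 20.3→20, 203 − 60.9 = 142.1→142, 31 − 9.3 = 21.7→22) → #148E16
45%: (29 − 13.05 = 15.95→16, 203 − 91.35 = 111.65→112, 31 − 13.95 = 17.05→17) → #107011
60%: (29 − 17.4 = 11.6→12, 203 − 121.8 = 81.2→81, 31 − 18.6 = 12.4→12) → #0C510C
75%: (29 − 21.75 = 7.25→7, 203 − 152.25 = 50.75→51, 31 − 23.25 = 7.75→8) → #073308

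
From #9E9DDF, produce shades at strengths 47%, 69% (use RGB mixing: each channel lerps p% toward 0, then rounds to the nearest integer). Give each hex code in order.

#545376, #313145

#9E9DDF is rgb(158, 157, 223).
47%: (158 − 74.26 = 83.74→84, 157 − 73.79 = 83.21→83, 223 − 104.81 = 118.19→118) → #545376
69%: (158 − 109.02 = 48.98→49, 157 − 108.33 = 48.67→49, 223 − 153.87 = 69.13→69) → #313145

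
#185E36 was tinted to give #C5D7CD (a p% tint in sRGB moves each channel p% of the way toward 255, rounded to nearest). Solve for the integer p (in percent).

#185E36 is rgb(24, 94, 54); #C5D7CD is rgb(197, 215, 205).
On the R channel (widest range): 197 ≈ 24 + (p/100)(255 − 24), so p ≈ 100×(197 − 24)/(255 − 24) = 17300/231 = 74.89.
p = 75 reproduces all three channels after rounding.

75%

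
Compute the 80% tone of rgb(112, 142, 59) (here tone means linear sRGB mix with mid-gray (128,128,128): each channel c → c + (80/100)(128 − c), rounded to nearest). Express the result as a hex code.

An 80% tone moves each channel 80% toward 128:
  R: 112 + 0.8×(128−112) = 112 + 12.8 = 124.8 → 125
  G: 142 − 11.2 = 130.8 → 131
  B: 59 + 0.8×(128−59) = 59 + 55.2 = 114.2 → 114
rgb(125, 131, 114) = #7d8372.

#7d8372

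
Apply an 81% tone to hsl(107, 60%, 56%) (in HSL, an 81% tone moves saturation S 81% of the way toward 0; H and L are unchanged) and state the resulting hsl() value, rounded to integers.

S moves 81% from 60 toward 0: 60 − 48.6 = 11.4 → 11.
H and L are unchanged.

hsl(107, 11%, 56%)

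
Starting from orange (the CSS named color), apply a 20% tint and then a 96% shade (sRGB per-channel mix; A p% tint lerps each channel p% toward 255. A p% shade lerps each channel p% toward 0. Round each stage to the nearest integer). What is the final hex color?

CSS orange is rgb(255, 165, 0).
Lerp each channel 20% toward 255:
  R: 255 + 0.2×(255−255) = 255 + 0 = 255 → 255
  G: 165 + 0.2×(255−165) = 165 + 18 = 183 → 183
  B: 0 + 0.2×(255−0) = 0 + 51 = 51 → 51
After the tint: rgb(255, 183, 51) = #FFB733.
A 96% shade moves each channel 96% toward 0:
  R: 255 − 244.8 = 10.2 → 10
  G: 183 + 0.96×(0−183) = 183 − 175.68 = 7.32 → 7
  B: 51 + 0.96×(0−51) = 51 − 48.96 = 2.04 → 2
rgb(10, 7, 2) = #0A0702.

#0A0702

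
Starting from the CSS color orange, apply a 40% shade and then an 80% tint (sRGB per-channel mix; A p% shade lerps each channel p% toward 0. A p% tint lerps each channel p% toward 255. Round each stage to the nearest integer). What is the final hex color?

#EBE0CC

CSS orange is rgb(255, 165, 0).
Lerp each channel 40% toward 0:
  R: 255 + 0.4×(0−255) = 255 − 102 = 153 → 153
  G: 165 + 0.4×(0−165) = 165 − 66 = 99 → 99
  B: 0 + 0.4×(0−0) = 0 + 0 = 0 → 0
After the shade: rgb(153, 99, 0) = #996300.
An 80% tint moves each channel 80% toward 255:
  R: 153 + 0.8×(255−153) = 153 + 81.6 = 234.6 → 235
  G: 99 + 0.8×(255−99) = 99 + 124.8 = 223.8 → 224
  B: 0 + 204 = 204 → 204
rgb(235, 224, 204) = #EBE0CC.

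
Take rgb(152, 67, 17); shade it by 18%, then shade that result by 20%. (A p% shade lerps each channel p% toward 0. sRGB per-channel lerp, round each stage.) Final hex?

An 18% shade moves each channel 18% toward 0:
  R: 152 + 0.18×(0−152) = 152 − 27.36 = 124.64 → 125
  G: 67 − 12.06 = 54.94 → 55
  B: 17 + 0.18×(0−17) = 17 − 3.06 = 13.94 → 14
After the shade: rgb(125, 55, 14) = #7d370e.
Lerp each channel 20% toward 0:
  R: 125 + 0.2×(0−125) = 125 − 25 = 100 → 100
  G: 55 − 11 = 44 → 44
  B: 14 + 0.2×(0−14) = 14 − 2.8 = 11.2 → 11
rgb(100, 44, 11) = #642c0b.

#642c0b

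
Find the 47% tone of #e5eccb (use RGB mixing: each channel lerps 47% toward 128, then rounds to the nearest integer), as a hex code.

#e5eccb is rgb(229, 236, 203).
Lerp each channel 47% toward 128:
  R: 229 + 0.47×(128−229) = 229 − 47.47 = 181.53 → 182
  G: 236 + 0.47×(128−236) = 236 − 50.76 = 185.24 → 185
  B: 203 − 35.25 = 167.75 → 168
rgb(182, 185, 168) = #b6b9a8.

#b6b9a8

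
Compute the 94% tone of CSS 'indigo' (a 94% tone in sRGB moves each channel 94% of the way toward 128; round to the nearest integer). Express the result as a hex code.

CSS indigo is rgb(75, 0, 130).
Lerp each channel 94% toward 128:
  R: 75 + 0.94×(128−75) = 75 + 49.82 = 124.82 → 125
  G: 0 + 120.32 = 120.32 → 120
  B: 130 + 0.94×(128−130) = 130 − 1.88 = 128.12 → 128
rgb(125, 120, 128) = #7D7880.

#7D7880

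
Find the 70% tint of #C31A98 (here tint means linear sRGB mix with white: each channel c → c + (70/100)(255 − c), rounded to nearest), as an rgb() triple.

rgb(237, 186, 224)

#C31A98 is rgb(195, 26, 152).
A 70% tint moves each channel 70% toward 255:
  R: 195 + 0.7×(255−195) = 195 + 42 = 237 → 237
  G: 26 + 160.3 = 186.3 → 186
  B: 152 + 72.1 = 224.1 → 224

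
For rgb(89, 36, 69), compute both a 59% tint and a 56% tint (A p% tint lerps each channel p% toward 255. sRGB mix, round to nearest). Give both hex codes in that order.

59% tint:
  R: 89 + 97.94 = 186.94 → 187
  G: 36 + 0.59×(255−36) = 36 + 129.21 = 165.21 → 165
  B: 69 + 0.59×(255−69) = 69 + 109.74 = 178.74 → 179
  → #BBA5B3
56% tint:
  R: 89 + 92.96 = 181.96 → 182
  G: 36 + 122.64 = 158.64 → 159
  B: 69 + 0.56×(255−69) = 69 + 104.16 = 173.16 → 173
  → #B69FAD

#BBA5B3, #B69FAD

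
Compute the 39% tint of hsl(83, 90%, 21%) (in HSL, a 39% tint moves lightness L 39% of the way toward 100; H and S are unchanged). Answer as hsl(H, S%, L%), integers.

L moves 39% from 21 toward 100: 21 + 30.81 = 51.81 → 52.
H and S are unchanged.

hsl(83, 90%, 52%)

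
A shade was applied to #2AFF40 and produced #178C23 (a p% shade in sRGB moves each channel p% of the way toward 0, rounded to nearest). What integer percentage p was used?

45%

#2AFF40 is rgb(42, 255, 64); #178C23 is rgb(23, 140, 35).
On the G channel (widest range): 140 ≈ 255 + (p/100)(0 − 255), so p ≈ 100×(140 − 255)/(0 − 255) = -11500/-255 = 45.10.
p = 45 reproduces all three channels after rounding.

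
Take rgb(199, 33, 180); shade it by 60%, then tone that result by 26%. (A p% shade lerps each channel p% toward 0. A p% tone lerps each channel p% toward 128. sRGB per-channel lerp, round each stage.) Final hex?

Per channel, c → c + 0.6(0 − c):
  R: 199 + 0.6×(0−199) = 199 − 119.4 = 79.6 → 80
  G: 33 − 19.8 = 13.2 → 13
  B: 180 + 0.6×(0−180) = 180 − 108 = 72 → 72
After the shade: rgb(80, 13, 72) = #500d48.
Per channel, c → c + 0.26(128 − c):
  R: 80 + 0.26×(128−80) = 80 + 12.48 = 92.48 → 92
  G: 13 + 0.26×(128−13) = 13 + 29.9 = 42.9 → 43
  B: 72 + 0.26×(128−72) = 72 + 14.56 = 86.56 → 87
rgb(92, 43, 87) = #5c2b57.

#5c2b57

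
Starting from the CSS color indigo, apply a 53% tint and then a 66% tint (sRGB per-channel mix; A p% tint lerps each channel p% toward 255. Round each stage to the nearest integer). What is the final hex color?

#E2D6EB

CSS indigo is rgb(75, 0, 130).
A 53% tint moves each channel 53% toward 255:
  R: 75 + 0.53×(255−75) = 75 + 95.4 = 170.4 → 170
  G: 0 + 0.53×(255−0) = 0 + 135.15 = 135.15 → 135
  B: 130 + 0.53×(255−130) = 130 + 66.25 = 196.25 → 196
After the tint: rgb(170, 135, 196) = #AA87C4.
Lerp each channel 66% toward 255:
  R: 170 + 0.66×(255−170) = 170 + 56.1 = 226.1 → 226
  G: 135 + 79.2 = 214.2 → 214
  B: 196 + 0.66×(255−196) = 196 + 38.94 = 234.94 → 235
rgb(226, 214, 235) = #E2D6EB.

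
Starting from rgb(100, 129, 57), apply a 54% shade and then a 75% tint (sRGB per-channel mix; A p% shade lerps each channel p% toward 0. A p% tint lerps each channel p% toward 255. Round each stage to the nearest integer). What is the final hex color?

#CBCEC6

Per channel, c → c + 0.54(0 − c):
  R: 100 + 0.54×(0−100) = 100 − 54 = 46 → 46
  G: 129 + 0.54×(0−129) = 129 − 69.66 = 59.34 → 59
  B: 57 − 30.78 = 26.22 → 26
After the shade: rgb(46, 59, 26) = #2E3B1A.
Per channel, c → c + 0.75(255 − c):
  R: 46 + 156.75 = 202.75 → 203
  G: 59 + 147 = 206 → 206
  B: 26 + 0.75×(255−26) = 26 + 171.75 = 197.75 → 198
rgb(203, 206, 198) = #CBCEC6.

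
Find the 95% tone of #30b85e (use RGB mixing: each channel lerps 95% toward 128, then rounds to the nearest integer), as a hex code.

#30b85e is rgb(48, 184, 94).
A 95% tone moves each channel 95% toward 128:
  R: 48 + 0.95×(128−48) = 48 + 76 = 124 → 124
  G: 184 + 0.95×(128−184) = 184 − 53.2 = 130.8 → 131
  B: 94 + 32.3 = 126.3 → 126
rgb(124, 131, 126) = #7c837e.

#7c837e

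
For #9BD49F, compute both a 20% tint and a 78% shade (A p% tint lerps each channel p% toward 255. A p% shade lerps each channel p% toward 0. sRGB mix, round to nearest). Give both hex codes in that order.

#AFDDB2, #222F23

#9BD49F is rgb(155, 212, 159).
20% tint:
  R: 155 + 20 = 175 → 175
  G: 212 + 8.6 = 220.6 → 221
  B: 159 + 0.2×(255−159) = 159 + 19.2 = 178.2 → 178
  → #AFDDB2
78% shade:
  R: 155 + 0.78×(0−155) = 155 − 120.9 = 34.1 → 34
  G: 212 − 165.36 = 46.64 → 47
  B: 159 − 124.02 = 34.98 → 35
  → #222F23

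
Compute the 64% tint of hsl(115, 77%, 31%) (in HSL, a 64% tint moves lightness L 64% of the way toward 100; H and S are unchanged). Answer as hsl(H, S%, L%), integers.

hsl(115, 77%, 75%)

L moves 64% from 31 toward 100: 31 + 44.16 = 75.16 → 75.
H and S are unchanged.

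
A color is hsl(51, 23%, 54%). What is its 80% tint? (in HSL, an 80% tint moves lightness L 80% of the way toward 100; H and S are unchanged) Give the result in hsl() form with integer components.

L moves 80% from 54 toward 100: 54 + 36.8 = 90.8 → 91.
H and S are unchanged.

hsl(51, 23%, 91%)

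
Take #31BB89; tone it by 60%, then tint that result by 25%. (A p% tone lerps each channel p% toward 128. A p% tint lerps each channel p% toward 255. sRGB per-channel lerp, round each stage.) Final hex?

#31BB89 is rgb(49, 187, 137).
A 60% tone moves each channel 60% toward 128:
  R: 49 + 0.6×(128−49) = 49 + 47.4 = 96.4 → 96
  G: 187 − 35.4 = 151.6 → 152
  B: 137 + 0.6×(128−137) = 137 − 5.4 = 131.6 → 132
After the tone: rgb(96, 152, 132) = #609884.
Per channel, c → c + 0.25(255 − c):
  R: 96 + 39.75 = 135.75 → 136
  G: 152 + 0.25×(255−152) = 152 + 25.75 = 177.75 → 178
  B: 132 + 0.25×(255−132) = 132 + 30.75 = 162.75 → 163
rgb(136, 178, 163) = #88B2A3.

#88B2A3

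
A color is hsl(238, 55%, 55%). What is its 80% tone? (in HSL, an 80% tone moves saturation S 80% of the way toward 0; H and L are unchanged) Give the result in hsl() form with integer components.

hsl(238, 11%, 55%)

S moves 80% from 55 toward 0: 55 − 44 = 11 → 11.
H and L are unchanged.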